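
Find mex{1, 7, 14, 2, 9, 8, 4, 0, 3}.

5

The values 0, 1, 2, 3, 4 are all present; 5 is the first non-negative integer missing from the set.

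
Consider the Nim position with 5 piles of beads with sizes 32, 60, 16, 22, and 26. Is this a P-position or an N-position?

P-position

Nim-sum: 32 ⊕ 60 ⊕ 16 ⊕ 22 ⊕ 26 = 0.
The nim-sum is 0, so this is a P-position: the player to move is in a losing position under optimal play.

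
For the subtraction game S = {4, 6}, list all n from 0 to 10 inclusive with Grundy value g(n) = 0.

0, 1, 2, 3, 10

Build the Grundy sequence with g(k) = mex{g(k−s) : s ∈ {4, 6}, s ≤ k}:
g(0) = mex{} = 0
g(1) = mex{} = 0
g(2) = mex{} = 0
g(3) = mex{} = 0
g(4) = mex{0} = 1
g(5) = mex{0} = 1
g(6) = mex{0} = 1
g(7) = mex{0} = 1
g(8) = mex{0,1} = 2
g(9) = mex{0,1} = 2
g(10) = mex{1} = 0
The P-positions (g = 0) in 0..10 are 0, 1, 2, 3, 10.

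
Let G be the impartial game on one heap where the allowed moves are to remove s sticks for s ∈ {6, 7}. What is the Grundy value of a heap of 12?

2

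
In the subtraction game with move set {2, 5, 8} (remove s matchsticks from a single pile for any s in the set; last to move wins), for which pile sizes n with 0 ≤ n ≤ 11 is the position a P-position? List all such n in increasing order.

Build the Grundy sequence with g(k) = mex{g(k−s) : s ∈ {2, 5, 8}, s ≤ k}:
g(0) = mex{} = 0
g(1) = mex{} = 0
g(2) = mex{0} = 1
g(3) = mex{0} = 1
g(4) = mex{1} = 0
g(5) = mex{0,1} = 2
g(6) = mex{0} = 1
g(7) = mex{1,2} = 0
g(8) = mex{0,1} = 2
g(9) = mex{0} = 1
g(10) = mex{1,2} = 0
g(11) = mex{1} = 0
The P-positions (g = 0) in 0..11 are 0, 1, 4, 7, 10, 11.

0, 1, 4, 7, 10, 11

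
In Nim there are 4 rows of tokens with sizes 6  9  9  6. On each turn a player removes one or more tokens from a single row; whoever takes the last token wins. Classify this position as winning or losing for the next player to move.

Losing position

Nim-sum: 6 XOR 9 XOR 9 XOR 6 = 0.
The nim-sum is 0, so this is a P-position: the player to move is in a losing position under optimal play.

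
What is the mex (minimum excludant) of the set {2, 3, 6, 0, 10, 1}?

4

The values 0, 1, 2, 3 are all present; 4 is the first non-negative integer missing from the set.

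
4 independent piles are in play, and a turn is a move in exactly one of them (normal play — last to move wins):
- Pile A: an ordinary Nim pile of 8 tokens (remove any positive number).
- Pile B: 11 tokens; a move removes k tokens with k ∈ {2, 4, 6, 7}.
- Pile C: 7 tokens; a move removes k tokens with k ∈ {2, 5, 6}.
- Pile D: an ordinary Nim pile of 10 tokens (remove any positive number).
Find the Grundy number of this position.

Pile A is a plain Nim pile of size 8, so its Grundy value is 8.
Grundy values for pile B (subtraction set {2, 4, 6, 7}):
g(0) = mex{} = 0
g(1) = mex{} = 0
g(2) = mex{0} = 1
g(3) = mex{0} = 1
g(4) = mex{0,1} = 2
g(5) = mex{0,1} = 2
g(6) = mex{0,1,2} = 3
g(7) = mex{0,1,2} = 3
g(8) = mex{0,1,2,3} = 4
g(9) = mex{1,2,3} = 0
g(10) = mex{1,2,3,4} = 0
g(11) = mex{0,2,3} = 1
So g(11) = 1.
Build the Grundy sequence for pile C with g(k) = mex{g(k−s) : s ∈ {2, 5, 6}, s ≤ k}:
g(0) = mex{} = 0
g(1) = mex{} = 0
g(2) = mex{0} = 1
g(3) = mex{0} = 1
g(4) = mex{1} = 0
g(5) = mex{0,1} = 2
g(6) = mex{0} = 1
g(7) = mex{0,1,2} = 3
So g(7) = 3.
Pile D is a plain Nim pile of size 10, so its Grundy value is 10.
The value of a disjunctive sum is the nim-sum of the parts.
Combined value = 8 ⊕ 1 ⊕ 3 ⊕ 10 = 0.

0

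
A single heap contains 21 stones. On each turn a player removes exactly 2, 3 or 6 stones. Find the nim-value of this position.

Compute g(0), g(1), … for moves {2, 3, 6}:
k:     0  1  2  3  4  5  6  7  8  9 10 11 12 13 14 15 16 17 18 19 20 21
g(k):  0  0  1  1  2  0  3  1  2  0  0  1  1  2  0  3  1  2  0  0  1  1
So g(21) = 1.

1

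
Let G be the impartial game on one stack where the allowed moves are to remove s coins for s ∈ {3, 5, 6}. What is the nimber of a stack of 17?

Compute g(0), g(1), … for moves {3, 5, 6}:
k:     0  1  2  3  4  5  6  7  8  9 10 11 12 13 14 15 16 17
g(k):  0  0  0  1  1  1  2  2  2  0  0  0  1  1  1  2  2  2
So g(17) = 2.

2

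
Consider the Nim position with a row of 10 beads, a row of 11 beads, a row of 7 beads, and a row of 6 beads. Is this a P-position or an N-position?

Compute the nim-sum pairwise:
10 XOR 11 = 1
1 XOR 7 = 6
6 XOR 6 = 0
The nim-sum is 0, so this is a P-position: the player to move is in a losing position under optimal play.

P-position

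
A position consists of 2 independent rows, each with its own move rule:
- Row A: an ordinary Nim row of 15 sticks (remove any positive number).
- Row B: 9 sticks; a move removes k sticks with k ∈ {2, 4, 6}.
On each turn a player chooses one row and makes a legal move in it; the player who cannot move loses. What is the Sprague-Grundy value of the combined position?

15

Row A is a plain Nim row of size 15, so its Grundy value is 15.
Build the Grundy sequence for row B with g(k) = mex{g(k−s) : s ∈ {2, 4, 6}, s ≤ k}:
k:     0  1  2  3  4  5  6  7  8  9
g(k):  0  0  1  1  2  2  3  3  0  0
So g(9) = 0.
By the Sprague-Grundy theorem, the Grundy value of a sum of independent games is the XOR of the component values.
Combined value = 15 ⊕ 0 = 15.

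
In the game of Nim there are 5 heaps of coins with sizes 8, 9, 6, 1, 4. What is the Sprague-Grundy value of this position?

2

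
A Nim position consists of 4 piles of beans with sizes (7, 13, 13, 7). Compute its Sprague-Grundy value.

0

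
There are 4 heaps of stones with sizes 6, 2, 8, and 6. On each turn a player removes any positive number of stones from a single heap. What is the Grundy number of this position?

10

Compute the nim-sum pairwise:
6 ^ 2 = 4
4 ^ 8 = 12
12 ^ 6 = 10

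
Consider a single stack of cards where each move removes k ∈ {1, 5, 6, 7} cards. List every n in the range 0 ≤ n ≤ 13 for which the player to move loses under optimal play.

Build the Grundy sequence with g(k) = mex{g(k−s) : s ∈ {1, 5, 6, 7}, s ≤ k}:
g(0) = mex{} = 0
g(1) = mex{0} = 1
g(2) = mex{1} = 0
g(3) = mex{0} = 1
g(4) = mex{1} = 0
g(5) = mex{0} = 1
g(6) = mex{0,1} = 2
g(7) = mex{0,1,2} = 3
g(8) = mex{0,1,3} = 2
g(9) = mex{0,1,2} = 3
g(10) = mex{0,1,3} = 2
g(11) = mex{0,1,2} = 3
g(12) = mex{1,2,3} = 0
g(13) = mex{0,2,3} = 1
The P-positions (g = 0) in 0..13 are 0, 2, 4, 12.

0, 2, 4, 12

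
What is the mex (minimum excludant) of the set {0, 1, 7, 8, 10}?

The values 0, 1 are all present; 2 is the first non-negative integer missing from the set.

2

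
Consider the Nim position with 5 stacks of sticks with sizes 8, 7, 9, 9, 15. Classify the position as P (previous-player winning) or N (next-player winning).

Compute the nim-sum pairwise:
8 XOR 7 = 15
15 XOR 9 = 6
6 XOR 9 = 15
15 XOR 15 = 0
The nim-sum is 0, so this is a P-position: the player to move is in a losing position under optimal play.

P-position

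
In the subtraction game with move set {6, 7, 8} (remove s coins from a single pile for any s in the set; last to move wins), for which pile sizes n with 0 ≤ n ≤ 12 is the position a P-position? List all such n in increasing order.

Compute g(0), g(1), … for moves {6, 7, 8}:
g(0) = mex{} = 0
g(1) = mex{} = 0
g(2) = mex{} = 0
g(3) = mex{} = 0
g(4) = mex{} = 0
g(5) = mex{} = 0
g(6) = mex{0} = 1
g(7) = mex{0} = 1
g(8) = mex{0} = 1
g(9) = mex{0} = 1
g(10) = mex{0} = 1
g(11) = mex{0} = 1
g(12) = mex{0,1} = 2
The P-positions (g = 0) in 0..12 are 0, 1, 2, 3, 4, 5.

0, 1, 2, 3, 4, 5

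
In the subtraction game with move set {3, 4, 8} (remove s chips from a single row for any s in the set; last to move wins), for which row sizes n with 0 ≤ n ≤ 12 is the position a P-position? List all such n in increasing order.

Grundy values for subtraction set {3, 4, 8}:
g(0) = mex{} = 0
g(1) = mex{} = 0
g(2) = mex{} = 0
g(3) = mex{0} = 1
g(4) = mex{0} = 1
g(5) = mex{0} = 1
g(6) = mex{0,1} = 2
g(7) = mex{1} = 0
g(8) = mex{0,1} = 2
g(9) = mex{0,1,2} = 3
g(10) = mex{0,2} = 1
g(11) = mex{0,1,2} = 3
g(12) = mex{1,2,3} = 0
The P-positions (g = 0) in 0..12 are 0, 1, 2, 7, 12.

0, 1, 2, 7, 12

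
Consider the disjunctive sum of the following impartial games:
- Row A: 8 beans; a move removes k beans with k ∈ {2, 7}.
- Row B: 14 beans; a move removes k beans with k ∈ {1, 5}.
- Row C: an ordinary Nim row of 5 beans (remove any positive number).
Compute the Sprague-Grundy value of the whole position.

Build the Grundy sequence for row A with g(k) = mex{g(k−s) : s ∈ {2, 7}, s ≤ k}:
g(0) = mex{} = 0
g(1) = mex{} = 0
g(2) = mex{0} = 1
g(3) = mex{0} = 1
g(4) = mex{1} = 0
g(5) = mex{1} = 0
g(6) = mex{0} = 1
g(7) = mex{0} = 1
g(8) = mex{0,1} = 2
So g(8) = 2.
Grundy values for row B (subtraction set {1, 5}):
g(0) = mex{} = 0
g(1) = mex{0} = 1
g(2) = mex{1} = 0
g(3) = mex{0} = 1
g(4) = mex{1} = 0
g(5) = mex{0} = 1
g(6) = mex{1} = 0
g(7) = mex{0} = 1
g(8) = mex{1} = 0
g(9) = mex{0} = 1
g(10) = mex{1} = 0
g(11) = mex{0} = 1
g(12) = mex{1} = 0
g(13) = mex{0} = 1
g(14) = mex{1} = 0
So g(14) = 0.
Row C is a plain Nim row of size 5, so its Grundy value is 5.
By the Sprague-Grundy theorem, the Grundy value of a sum of independent games is the XOR of the component values.
Combined value = 2 XOR 0 XOR 5 = 7.

7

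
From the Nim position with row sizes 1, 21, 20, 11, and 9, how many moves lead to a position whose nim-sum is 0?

1

Nim-sum: 1 ^ 21 ^ 20 ^ 11 ^ 9 = 2.
The overall nim-sum is X = 2. A row of size p has a winning move iff p XOR X < p (reduce it to p XOR X).
  1: 1 XOR 2 = 3 ≥ 1 — no move.
  21: 21 XOR 2 = 23 ≥ 21 — no move.
  20: 20 XOR 2 = 22 ≥ 20 — no move.
  11: 11 XOR 2 = 9 < 11 — winning move (to 9).
  9: 9 XOR 2 = 11 ≥ 9 — no move.
That gives 1 winning move.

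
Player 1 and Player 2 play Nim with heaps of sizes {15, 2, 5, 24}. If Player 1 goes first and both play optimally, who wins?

Player 1 wins

In binary:
  01111  (15)
  00010  (2)
  00101  (5)
  11000  (24)
  -----
  10000  (16)
The nim-sum is 16 ≠ 0, so this is an N-position: the player to move can win; Player 1 has a winning move.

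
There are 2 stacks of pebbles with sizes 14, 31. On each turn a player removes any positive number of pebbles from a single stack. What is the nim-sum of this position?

17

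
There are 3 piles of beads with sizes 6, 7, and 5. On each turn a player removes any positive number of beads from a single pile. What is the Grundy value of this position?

4

Compute the nim-sum pairwise:
6 XOR 7 = 1
1 XOR 5 = 4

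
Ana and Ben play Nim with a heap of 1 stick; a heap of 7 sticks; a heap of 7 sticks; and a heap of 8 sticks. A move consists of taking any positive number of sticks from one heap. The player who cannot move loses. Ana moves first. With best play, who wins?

Nim-sum: 1 XOR 7 XOR 7 XOR 8 = 9.
The nim-sum is 9 ≠ 0, so this is an N-position: the player to move can win; Ana has a winning move.

Ana wins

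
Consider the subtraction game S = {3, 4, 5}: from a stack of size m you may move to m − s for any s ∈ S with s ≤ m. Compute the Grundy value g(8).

Grundy values for subtraction set {3, 4, 5}:
g(0) = mex{} = 0
g(1) = mex{} = 0
g(2) = mex{} = 0
g(3) = mex{0} = 1
g(4) = mex{0} = 1
g(5) = mex{0} = 1
g(6) = mex{0,1} = 2
g(7) = mex{0,1} = 2
g(8) = mex{1} = 0
So g(8) = 0.

0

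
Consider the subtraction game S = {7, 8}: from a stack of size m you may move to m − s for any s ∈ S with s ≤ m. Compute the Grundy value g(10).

1

Compute g(0), g(1), … for moves {7, 8}:
k:     0  1  2  3  4  5  6  7  8  9 10
g(k):  0  0  0  0  0  0  0  1  1  1  1
So g(10) = 1.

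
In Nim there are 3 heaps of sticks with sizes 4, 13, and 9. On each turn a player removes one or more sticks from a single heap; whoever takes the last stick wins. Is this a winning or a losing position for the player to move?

In binary:
  0100  (4)
  1101  (13)
  1001  (9)
  ----
  0000  (0)
The nim-sum is 0, so this is a P-position: the player to move is in a losing position under optimal play.

Losing position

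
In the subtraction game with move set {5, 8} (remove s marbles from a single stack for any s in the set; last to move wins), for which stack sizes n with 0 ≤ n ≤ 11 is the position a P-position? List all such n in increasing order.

0, 1, 2, 3, 4

Compute g(0), g(1), … for moves {5, 8}:
g(0) = mex{} = 0
g(1) = mex{} = 0
g(2) = mex{} = 0
g(3) = mex{} = 0
g(4) = mex{} = 0
g(5) = mex{0} = 1
g(6) = mex{0} = 1
g(7) = mex{0} = 1
g(8) = mex{0} = 1
g(9) = mex{0} = 1
g(10) = mex{0,1} = 2
g(11) = mex{0,1} = 2
The P-positions (g = 0) in 0..11 are 0, 1, 2, 3, 4.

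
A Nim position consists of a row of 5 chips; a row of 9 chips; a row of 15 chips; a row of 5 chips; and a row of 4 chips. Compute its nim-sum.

2

Compute the nim-sum pairwise:
5 ^ 9 = 12
12 ^ 15 = 3
3 ^ 5 = 6
6 ^ 4 = 2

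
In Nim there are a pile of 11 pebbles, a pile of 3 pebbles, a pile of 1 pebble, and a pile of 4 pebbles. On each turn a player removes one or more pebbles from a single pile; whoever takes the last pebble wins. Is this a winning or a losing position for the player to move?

Winning position

Compute the nim-sum pairwise:
11 ^ 3 = 8
8 ^ 1 = 9
9 ^ 4 = 13
The nim-sum is 13 ≠ 0, so this is an N-position: the player to move can win.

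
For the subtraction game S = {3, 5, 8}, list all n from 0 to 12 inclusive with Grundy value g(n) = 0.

0, 1, 2, 11, 12

Build the Grundy sequence with g(k) = mex{g(k−s) : s ∈ {3, 5, 8}, s ≤ k}:
k:     0  1  2  3  4  5  6  7  8  9 10 11 12
g(k):  0  0  0  1  1  1  2  2  2  3  3  0  0
The P-positions (g = 0) in 0..12 are 0, 1, 2, 11, 12.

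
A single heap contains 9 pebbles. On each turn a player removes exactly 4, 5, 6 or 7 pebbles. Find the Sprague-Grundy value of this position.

2

Build the Grundy sequence with g(k) = mex{g(k−s) : s ∈ {4, 5, 6, 7}, s ≤ k}:
k:     0  1  2  3  4  5  6  7  8  9
g(k):  0  0  0  0  1  1  1  1  2  2
So g(9) = 2.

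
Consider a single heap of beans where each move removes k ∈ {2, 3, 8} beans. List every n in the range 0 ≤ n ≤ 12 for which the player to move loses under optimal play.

Build the Grundy sequence with g(k) = mex{g(k−s) : s ∈ {2, 3, 8}, s ≤ k}:
g(0) = mex{} = 0
g(1) = mex{} = 0
g(2) = mex{0} = 1
g(3) = mex{0} = 1
g(4) = mex{0,1} = 2
g(5) = mex{1} = 0
g(6) = mex{1,2} = 0
g(7) = mex{0,2} = 1
g(8) = mex{0} = 1
g(9) = mex{0,1} = 2
g(10) = mex{1} = 0
g(11) = mex{1,2} = 0
g(12) = mex{0,2} = 1
The P-positions (g = 0) in 0..12 are 0, 1, 5, 6, 10, 11.

0, 1, 5, 6, 10, 11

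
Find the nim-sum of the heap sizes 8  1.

Nim-sum: 8 ⊕ 1 = 9.

9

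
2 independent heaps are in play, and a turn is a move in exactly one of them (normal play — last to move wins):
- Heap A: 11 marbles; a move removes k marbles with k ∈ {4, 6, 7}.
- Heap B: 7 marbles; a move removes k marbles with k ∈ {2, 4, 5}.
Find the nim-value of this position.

0

Grundy values for heap A (subtraction set {4, 6, 7}):
g(0) = mex{} = 0
g(1) = mex{} = 0
g(2) = mex{} = 0
g(3) = mex{} = 0
g(4) = mex{0} = 1
g(5) = mex{0} = 1
g(6) = mex{0} = 1
g(7) = mex{0} = 1
g(8) = mex{0,1} = 2
g(9) = mex{0,1} = 2
g(10) = mex{0,1} = 2
g(11) = mex{1} = 0
So g(11) = 0.
Build the Grundy sequence for heap B with g(k) = mex{g(k−s) : s ∈ {2, 4, 5}, s ≤ k}:
g(0) = mex{} = 0
g(1) = mex{} = 0
g(2) = mex{0} = 1
g(3) = mex{0} = 1
g(4) = mex{0,1} = 2
g(5) = mex{0,1} = 2
g(6) = mex{0,1,2} = 3
g(7) = mex{1,2} = 0
So g(7) = 0.
By the Sprague-Grundy theorem, the Grundy value of a sum of independent games is the XOR of the component values.
Combined value = 0 ⊕ 0 = 0.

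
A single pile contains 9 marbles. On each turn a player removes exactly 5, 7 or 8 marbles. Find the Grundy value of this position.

1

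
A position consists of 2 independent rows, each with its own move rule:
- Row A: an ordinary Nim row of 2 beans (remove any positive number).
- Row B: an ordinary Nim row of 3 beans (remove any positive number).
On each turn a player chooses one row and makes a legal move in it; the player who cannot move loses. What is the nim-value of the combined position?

Row A is a plain Nim row of size 2, so its Grundy value is 2.
Row B is a plain Nim row of size 3, so its Grundy value is 3.
The value of a disjunctive sum is the nim-sum of the parts.
Combined value = 2 ⊕ 3 = 1.

1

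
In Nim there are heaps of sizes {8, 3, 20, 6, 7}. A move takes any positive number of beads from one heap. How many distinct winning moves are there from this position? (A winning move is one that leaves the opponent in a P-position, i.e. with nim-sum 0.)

Nim-sum: 8 ⊕ 3 ⊕ 20 ⊕ 6 ⊕ 7 = 30.
The overall nim-sum is X = 30. A heap of size p has a winning move iff p XOR X < p (reduce it to p XOR X).
  8: 8 XOR 30 = 22 ≥ 8 — no move.
  3: 3 XOR 30 = 29 ≥ 3 — no move.
  20: 20 XOR 30 = 10 < 20 — winning move (to 10).
  6: 6 XOR 30 = 24 ≥ 6 — no move.
  7: 7 XOR 30 = 25 ≥ 7 — no move.
That gives 1 winning move.

1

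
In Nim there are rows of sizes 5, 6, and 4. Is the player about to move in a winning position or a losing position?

Winning position

Write each in binary and XOR column by column:
  101  (5)
  110  (6)
  100  (4)
  ---
  111  (7)
The nim-sum is 7 ≠ 0, so this is an N-position: the player to move can win.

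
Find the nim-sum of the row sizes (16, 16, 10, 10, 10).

10

Compute the nim-sum pairwise:
16 ⊕ 16 = 0
0 ⊕ 10 = 10
10 ⊕ 10 = 0
0 ⊕ 10 = 10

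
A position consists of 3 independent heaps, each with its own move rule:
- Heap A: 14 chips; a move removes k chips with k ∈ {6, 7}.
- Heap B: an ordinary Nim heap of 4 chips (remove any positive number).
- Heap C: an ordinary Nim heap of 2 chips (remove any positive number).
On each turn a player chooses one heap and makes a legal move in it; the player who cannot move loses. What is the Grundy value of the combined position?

6

For heap A, compute g(0), g(1), … with moves {6, 7}:
g(0) = mex{} = 0
g(1) = mex{} = 0
g(2) = mex{} = 0
g(3) = mex{} = 0
g(4) = mex{} = 0
g(5) = mex{} = 0
g(6) = mex{0} = 1
g(7) = mex{0} = 1
g(8) = mex{0} = 1
g(9) = mex{0} = 1
g(10) = mex{0} = 1
g(11) = mex{0} = 1
g(12) = mex{0,1} = 2
g(13) = mex{1} = 0
g(14) = mex{1} = 0
So g(14) = 0.
Heap B is a plain Nim heap of size 4, so its Grundy value is 4.
Heap C is a plain Nim heap of size 2, so its Grundy value is 2.
By the Sprague-Grundy theorem, the Grundy value of a sum of independent games is the XOR of the component values.
Combined value = 0 XOR 4 XOR 2 = 6.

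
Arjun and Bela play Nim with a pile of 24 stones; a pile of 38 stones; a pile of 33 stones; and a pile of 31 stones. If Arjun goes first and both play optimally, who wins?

Bitwise XOR of the heap sizes:
  011000  (24)
  100110  (38)
  100001  (33)
  011111  (31)
  ------
  000000  (0)
The nim-sum is 0, so this is a P-position: the player to move is in a losing position under optimal play; Arjun is about to move from it and so loses — Bela wins.

Bela wins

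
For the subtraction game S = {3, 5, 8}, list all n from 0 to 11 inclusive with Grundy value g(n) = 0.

Build the Grundy sequence with g(k) = mex{g(k−s) : s ∈ {3, 5, 8}, s ≤ k}:
g(0) = mex{} = 0
g(1) = mex{} = 0
g(2) = mex{} = 0
g(3) = mex{0} = 1
g(4) = mex{0} = 1
g(5) = mex{0} = 1
g(6) = mex{0,1} = 2
g(7) = mex{0,1} = 2
g(8) = mex{0,1} = 2
g(9) = mex{0,1,2} = 3
g(10) = mex{0,1,2} = 3
g(11) = mex{1,2} = 0
The P-positions (g = 0) in 0..11 are 0, 1, 2, 11.

0, 1, 2, 11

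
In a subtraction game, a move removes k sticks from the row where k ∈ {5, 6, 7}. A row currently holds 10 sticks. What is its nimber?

2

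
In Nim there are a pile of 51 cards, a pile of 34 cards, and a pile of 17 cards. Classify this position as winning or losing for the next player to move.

Compute the nim-sum pairwise:
51 ^ 34 = 17
17 ^ 17 = 0
The nim-sum is 0, so this is a P-position: the player to move is in a losing position under optimal play.

Losing position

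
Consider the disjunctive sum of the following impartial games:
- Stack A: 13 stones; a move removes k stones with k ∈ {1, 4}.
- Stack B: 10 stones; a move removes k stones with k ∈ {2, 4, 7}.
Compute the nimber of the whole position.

3

Grundy values for stack A (subtraction set {1, 4}):
k:     0  1  2  3  4  5  6  7  8  9 10 11 12 13
g(k):  0  1  0  1  2  0  1  0  1  2  0  1  0  1
So g(13) = 1.
For stack B, compute g(0), g(1), … with moves {2, 4, 7}:
k:     0  1  2  3  4  5  6  7  8  9 10
g(k):  0  0  1  1  2  2  0  3  1  0  2
So g(10) = 2.
The value of a disjunctive sum is the nim-sum of the parts.
Combined value = 1 XOR 2 = 3.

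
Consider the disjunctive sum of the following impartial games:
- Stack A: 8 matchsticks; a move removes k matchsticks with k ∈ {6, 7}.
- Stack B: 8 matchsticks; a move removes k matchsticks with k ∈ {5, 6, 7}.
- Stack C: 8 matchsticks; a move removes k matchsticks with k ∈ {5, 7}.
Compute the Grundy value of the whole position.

1

Grundy values for stack A (subtraction set {6, 7}):
k:     0  1  2  3  4  5  6  7  8
g(k):  0  0  0  0  0  0  1  1  1
So g(8) = 1.
Grundy values for stack B (subtraction set {5, 6, 7}):
g(0) = mex{} = 0
g(1) = mex{} = 0
g(2) = mex{} = 0
g(3) = mex{} = 0
g(4) = mex{} = 0
g(5) = mex{0} = 1
g(6) = mex{0} = 1
g(7) = mex{0} = 1
g(8) = mex{0} = 1
So g(8) = 1.
Grundy values for stack C (subtraction set {5, 7}):
k:     0  1  2  3  4  5  6  7  8
g(k):  0  0  0  0  0  1  1  1  1
So g(8) = 1.
The value of a disjunctive sum is the nim-sum of the parts.
Combined value = 1 ⊕ 1 ⊕ 1 = 1.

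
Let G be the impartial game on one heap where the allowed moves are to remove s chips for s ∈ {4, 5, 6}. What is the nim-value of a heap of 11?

Grundy values for subtraction set {4, 5, 6}:
g(0) = mex{} = 0
g(1) = mex{} = 0
g(2) = mex{} = 0
g(3) = mex{} = 0
g(4) = mex{0} = 1
g(5) = mex{0} = 1
g(6) = mex{0} = 1
g(7) = mex{0} = 1
g(8) = mex{0,1} = 2
g(9) = mex{0,1} = 2
g(10) = mex{1} = 0
g(11) = mex{1} = 0
So g(11) = 0.

0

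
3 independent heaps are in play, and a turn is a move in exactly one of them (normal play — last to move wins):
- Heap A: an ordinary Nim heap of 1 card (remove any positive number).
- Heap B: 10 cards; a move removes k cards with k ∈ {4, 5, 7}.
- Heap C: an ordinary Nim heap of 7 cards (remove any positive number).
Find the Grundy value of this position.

Heap A is a plain Nim heap of size 1, so its Grundy value is 1.
For heap B, compute g(0), g(1), … with moves {4, 5, 7}:
g(0) = mex{} = 0
g(1) = mex{} = 0
g(2) = mex{} = 0
g(3) = mex{} = 0
g(4) = mex{0} = 1
g(5) = mex{0} = 1
g(6) = mex{0} = 1
g(7) = mex{0} = 1
g(8) = mex{0,1} = 2
g(9) = mex{0,1} = 2
g(10) = mex{0,1} = 2
So g(10) = 2.
Heap C is a plain Nim heap of size 7, so its Grundy value is 7.
By the Sprague-Grundy theorem, the Grundy value of a sum of independent games is the XOR of the component values.
Combined value = 1 ⊕ 2 ⊕ 7 = 4.

4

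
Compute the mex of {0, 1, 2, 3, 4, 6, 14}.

5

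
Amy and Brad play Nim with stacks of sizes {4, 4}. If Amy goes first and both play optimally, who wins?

Write each in binary and XOR column by column:
  100  (4)
  100  (4)
  ---
  000  (0)
The nim-sum is 0, so this is a P-position: the player to move is in a losing position under optimal play; Amy is about to move from it and so loses — Brad wins.

Brad wins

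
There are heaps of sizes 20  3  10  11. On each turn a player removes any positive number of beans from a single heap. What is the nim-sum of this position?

22

Compute the nim-sum pairwise:
20 XOR 3 = 23
23 XOR 10 = 29
29 XOR 11 = 22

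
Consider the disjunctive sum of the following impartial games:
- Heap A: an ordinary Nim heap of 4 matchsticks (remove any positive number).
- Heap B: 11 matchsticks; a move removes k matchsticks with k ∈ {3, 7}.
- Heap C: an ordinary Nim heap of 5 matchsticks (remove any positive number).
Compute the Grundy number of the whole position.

Heap A is a plain Nim heap of size 4, so its Grundy value is 4.
Build the Grundy sequence for heap B with g(k) = mex{g(k−s) : s ∈ {3, 7}, s ≤ k}:
k:     0  1  2  3  4  5  6  7  8  9 10 11
g(k):  0  0  0  1  1  1  0  2  2  1  0  0
So g(11) = 0.
Heap C is a plain Nim heap of size 5, so its Grundy value is 5.
By the Sprague-Grundy theorem, the Grundy value of a sum of independent games is the XOR of the component values.
Combined value = 4 ⊕ 0 ⊕ 5 = 1.

1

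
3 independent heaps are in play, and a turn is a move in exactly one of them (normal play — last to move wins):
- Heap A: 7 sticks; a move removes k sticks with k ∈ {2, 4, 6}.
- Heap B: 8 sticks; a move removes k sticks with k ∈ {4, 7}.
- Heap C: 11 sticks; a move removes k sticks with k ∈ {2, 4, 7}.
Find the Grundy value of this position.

For heap A, compute g(0), g(1), … with moves {2, 4, 6}:
k:     0  1  2  3  4  5  6  7
g(k):  0  0  1  1  2  2  3  3
So g(7) = 3.
For heap B, compute g(0), g(1), … with moves {4, 7}:
g(0) = mex{} = 0
g(1) = mex{} = 0
g(2) = mex{} = 0
g(3) = mex{} = 0
g(4) = mex{0} = 1
g(5) = mex{0} = 1
g(6) = mex{0} = 1
g(7) = mex{0} = 1
g(8) = mex{0,1} = 2
So g(8) = 2.
Grundy values for heap C (subtraction set {2, 4, 7}):
k:     0  1  2  3  4  5  6  7  8  9 10 11
g(k):  0  0  1  1  2  2  0  3  1  0  2  1
So g(11) = 1.
The value of a disjunctive sum is the nim-sum of the parts.
Combined value = 3 ⊕ 2 ⊕ 1 = 0.

0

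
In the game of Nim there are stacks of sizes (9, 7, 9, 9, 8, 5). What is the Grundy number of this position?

Nim-sum: 9 ⊕ 7 ⊕ 9 ⊕ 9 ⊕ 8 ⊕ 5 = 3.

3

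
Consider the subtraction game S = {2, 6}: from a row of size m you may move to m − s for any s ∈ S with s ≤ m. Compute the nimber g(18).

1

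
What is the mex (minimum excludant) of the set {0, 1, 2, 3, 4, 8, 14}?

5

The values 0, 1, 2, 3, 4 are all present; 5 is the first non-negative integer missing from the set.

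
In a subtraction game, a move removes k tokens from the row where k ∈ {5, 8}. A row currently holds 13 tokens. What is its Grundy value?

0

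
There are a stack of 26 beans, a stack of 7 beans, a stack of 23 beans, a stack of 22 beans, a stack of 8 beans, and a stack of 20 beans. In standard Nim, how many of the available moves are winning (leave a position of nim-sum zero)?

0

In binary:
  11010  (26)
  00111  (7)
  10111  (23)
  10110  (22)
  01000  (8)
  10100  (20)
  -----
  00000  (0)
The nim-sum is already 0, so every move leaves a nonzero nim-sum — there are no winning moves.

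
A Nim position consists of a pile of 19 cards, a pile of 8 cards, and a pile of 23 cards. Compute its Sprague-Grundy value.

Write each in binary and XOR column by column:
  10011  (19)
  01000  (8)
  10111  (23)
  -----
  01100  (12)

12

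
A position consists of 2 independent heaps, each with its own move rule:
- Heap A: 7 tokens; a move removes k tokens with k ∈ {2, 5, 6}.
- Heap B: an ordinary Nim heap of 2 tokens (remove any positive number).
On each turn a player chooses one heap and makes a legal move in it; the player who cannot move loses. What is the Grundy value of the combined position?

1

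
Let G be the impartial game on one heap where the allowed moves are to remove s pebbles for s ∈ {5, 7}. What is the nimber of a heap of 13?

0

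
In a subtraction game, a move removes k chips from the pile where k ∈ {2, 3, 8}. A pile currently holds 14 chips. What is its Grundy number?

2

Grundy values for subtraction set {2, 3, 8}:
g(0) = mex{} = 0
g(1) = mex{} = 0
g(2) = mex{0} = 1
g(3) = mex{0} = 1
g(4) = mex{0,1} = 2
g(5) = mex{1} = 0
g(6) = mex{1,2} = 0
g(7) = mex{0,2} = 1
g(8) = mex{0} = 1
g(9) = mex{0,1} = 2
g(10) = mex{1} = 0
g(11) = mex{1,2} = 0
g(12) = mex{0,2} = 1
g(13) = mex{0} = 1
g(14) = mex{0,1} = 2
So g(14) = 2.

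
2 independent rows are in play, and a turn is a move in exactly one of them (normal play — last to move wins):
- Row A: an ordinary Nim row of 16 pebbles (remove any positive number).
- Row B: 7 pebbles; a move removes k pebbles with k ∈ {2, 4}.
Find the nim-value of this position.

Row A is a plain Nim row of size 16, so its Grundy value is 16.
Build the Grundy sequence for row B with g(k) = mex{g(k−s) : s ∈ {2, 4}, s ≤ k}:
g(0) = mex{} = 0
g(1) = mex{} = 0
g(2) = mex{0} = 1
g(3) = mex{0} = 1
g(4) = mex{0,1} = 2
g(5) = mex{0,1} = 2
g(6) = mex{1,2} = 0
g(7) = mex{1,2} = 0
So g(7) = 0.
By the Sprague-Grundy theorem, the Grundy value of a sum of independent games is the XOR of the component values.
Combined value = 16 XOR 0 = 16.

16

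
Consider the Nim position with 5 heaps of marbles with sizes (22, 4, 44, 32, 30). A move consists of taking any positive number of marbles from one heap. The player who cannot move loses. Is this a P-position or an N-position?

Compute the nim-sum pairwise:
22 ⊕ 4 = 18
18 ⊕ 44 = 62
62 ⊕ 32 = 30
30 ⊕ 30 = 0
The nim-sum is 0, so this is a P-position: the player to move is in a losing position under optimal play.

P-position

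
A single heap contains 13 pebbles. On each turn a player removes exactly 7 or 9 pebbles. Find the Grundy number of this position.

1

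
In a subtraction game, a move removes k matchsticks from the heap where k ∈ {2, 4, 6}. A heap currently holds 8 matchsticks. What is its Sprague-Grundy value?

Grundy values for subtraction set {2, 4, 6}:
g(0) = mex{} = 0
g(1) = mex{} = 0
g(2) = mex{0} = 1
g(3) = mex{0} = 1
g(4) = mex{0,1} = 2
g(5) = mex{0,1} = 2
g(6) = mex{0,1,2} = 3
g(7) = mex{0,1,2} = 3
g(8) = mex{1,2,3} = 0
So g(8) = 0.

0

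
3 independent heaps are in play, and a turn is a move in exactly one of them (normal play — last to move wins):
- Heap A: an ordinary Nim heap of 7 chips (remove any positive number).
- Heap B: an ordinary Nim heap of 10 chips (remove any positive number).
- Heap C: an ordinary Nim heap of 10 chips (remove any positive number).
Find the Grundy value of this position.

7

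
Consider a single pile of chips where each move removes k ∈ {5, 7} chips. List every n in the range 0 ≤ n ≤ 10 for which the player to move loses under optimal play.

Grundy values for subtraction set {5, 7}:
g(0) = mex{} = 0
g(1) = mex{} = 0
g(2) = mex{} = 0
g(3) = mex{} = 0
g(4) = mex{} = 0
g(5) = mex{0} = 1
g(6) = mex{0} = 1
g(7) = mex{0} = 1
g(8) = mex{0} = 1
g(9) = mex{0} = 1
g(10) = mex{0,1} = 2
The P-positions (g = 0) in 0..10 are 0, 1, 2, 3, 4.

0, 1, 2, 3, 4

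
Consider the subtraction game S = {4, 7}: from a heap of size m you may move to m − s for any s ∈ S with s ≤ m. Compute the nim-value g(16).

Compute g(0), g(1), … for moves {4, 7}:
k:     0  1  2  3  4  5  6  7  8  9 10 11 12 13 14 15 16
g(k):  0  0  0  0  1  1  1  1  2  2  2  0  0  0  0  1  1
So g(16) = 1.

1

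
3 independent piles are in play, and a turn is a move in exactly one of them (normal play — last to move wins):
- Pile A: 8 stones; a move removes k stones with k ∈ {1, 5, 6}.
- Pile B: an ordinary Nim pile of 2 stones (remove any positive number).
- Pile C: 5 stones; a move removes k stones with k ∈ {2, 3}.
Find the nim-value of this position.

For pile A, compute g(0), g(1), … with moves {1, 5, 6}:
k:     0  1  2  3  4  5  6  7  8
g(k):  0  1  0  1  0  1  2  3  2
So g(8) = 2.
Pile B is a plain Nim pile of size 2, so its Grundy value is 2.
For pile C, compute g(0), g(1), … with moves {2, 3}:
g(0) = mex{} = 0
g(1) = mex{} = 0
g(2) = mex{0} = 1
g(3) = mex{0} = 1
g(4) = mex{0,1} = 2
g(5) = mex{1} = 0
So g(5) = 0.
By the Sprague-Grundy theorem, the Grundy value of a sum of independent games is the XOR of the component values.
Combined value = 2 ⊕ 2 ⊕ 0 = 0.

0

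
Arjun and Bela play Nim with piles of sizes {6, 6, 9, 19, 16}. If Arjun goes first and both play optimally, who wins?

Arjun wins

Nim-sum: 6 XOR 6 XOR 9 XOR 19 XOR 16 = 10.
The nim-sum is 10 ≠ 0, so this is an N-position: the player to move can win; Arjun has a winning move.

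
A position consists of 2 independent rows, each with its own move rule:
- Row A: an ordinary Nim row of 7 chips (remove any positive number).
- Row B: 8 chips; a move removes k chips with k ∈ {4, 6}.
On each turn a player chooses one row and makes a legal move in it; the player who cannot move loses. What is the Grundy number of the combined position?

Row A is a plain Nim row of size 7, so its Grundy value is 7.
For row B, compute g(0), g(1), … with moves {4, 6}:
g(0) = mex{} = 0
g(1) = mex{} = 0
g(2) = mex{} = 0
g(3) = mex{} = 0
g(4) = mex{0} = 1
g(5) = mex{0} = 1
g(6) = mex{0} = 1
g(7) = mex{0} = 1
g(8) = mex{0,1} = 2
So g(8) = 2.
The value of a disjunctive sum is the nim-sum of the parts.
Combined value = 7 XOR 2 = 5.

5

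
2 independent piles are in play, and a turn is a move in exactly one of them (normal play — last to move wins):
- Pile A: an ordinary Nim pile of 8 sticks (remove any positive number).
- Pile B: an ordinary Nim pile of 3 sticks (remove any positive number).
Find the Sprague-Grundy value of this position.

11

Pile A is a plain Nim pile of size 8, so its Grundy value is 8.
Pile B is a plain Nim pile of size 3, so its Grundy value is 3.
By the Sprague-Grundy theorem, the Grundy value of a sum of independent games is the XOR of the component values.
Combined value = 8 ⊕ 3 = 11.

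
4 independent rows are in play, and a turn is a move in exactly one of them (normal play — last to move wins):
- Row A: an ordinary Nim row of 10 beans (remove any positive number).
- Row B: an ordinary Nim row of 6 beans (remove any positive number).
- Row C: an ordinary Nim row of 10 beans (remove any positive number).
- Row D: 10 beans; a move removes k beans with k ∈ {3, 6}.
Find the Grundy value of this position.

6

Row A is a plain Nim row of size 10, so its Grundy value is 10.
Row B is a plain Nim row of size 6, so its Grundy value is 6.
Row C is a plain Nim row of size 10, so its Grundy value is 10.
Build the Grundy sequence for row D with g(k) = mex{g(k−s) : s ∈ {3, 6}, s ≤ k}:
g(0) = mex{} = 0
g(1) = mex{} = 0
g(2) = mex{} = 0
g(3) = mex{0} = 1
g(4) = mex{0} = 1
g(5) = mex{0} = 1
g(6) = mex{0,1} = 2
g(7) = mex{0,1} = 2
g(8) = mex{0,1} = 2
g(9) = mex{1,2} = 0
g(10) = mex{1,2} = 0
So g(10) = 0.
The value of a disjunctive sum is the nim-sum of the parts.
Combined value = 10 XOR 6 XOR 10 XOR 0 = 6.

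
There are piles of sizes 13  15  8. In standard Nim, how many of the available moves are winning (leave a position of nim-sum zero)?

Compute the nim-sum pairwise:
13 ^ 15 = 2
2 ^ 8 = 10
The overall nim-sum is X = 10. A pile of size p has a winning move iff p XOR X < p (reduce it to p XOR X).
  13: 13 XOR 10 = 7 < 13 — winning move (to 7).
  15: 15 XOR 10 = 5 < 15 — winning move (to 5).
  8: 8 XOR 10 = 2 < 8 — winning move (to 2).
That gives 3 winning moves.

3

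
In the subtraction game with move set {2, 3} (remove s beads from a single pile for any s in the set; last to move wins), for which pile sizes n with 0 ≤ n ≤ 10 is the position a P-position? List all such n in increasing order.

0, 1, 5, 6, 10

Compute g(0), g(1), … for moves {2, 3}:
g(0) = mex{} = 0
g(1) = mex{} = 0
g(2) = mex{0} = 1
g(3) = mex{0} = 1
g(4) = mex{0,1} = 2
g(5) = mex{1} = 0
g(6) = mex{1,2} = 0
g(7) = mex{0,2} = 1
g(8) = mex{0} = 1
g(9) = mex{0,1} = 2
g(10) = mex{1} = 0
The P-positions (g = 0) in 0..10 are 0, 1, 5, 6, 10.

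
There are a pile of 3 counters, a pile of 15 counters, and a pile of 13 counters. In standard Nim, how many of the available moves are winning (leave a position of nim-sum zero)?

3

Nim-sum: 3 XOR 15 XOR 13 = 1.
The overall nim-sum is X = 1. A pile of size p has a winning move iff p XOR X < p (reduce it to p XOR X).
  3: 3 XOR 1 = 2 < 3 — winning move (to 2).
  15: 15 XOR 1 = 14 < 15 — winning move (to 14).
  13: 13 XOR 1 = 12 < 13 — winning move (to 12).
That gives 3 winning moves.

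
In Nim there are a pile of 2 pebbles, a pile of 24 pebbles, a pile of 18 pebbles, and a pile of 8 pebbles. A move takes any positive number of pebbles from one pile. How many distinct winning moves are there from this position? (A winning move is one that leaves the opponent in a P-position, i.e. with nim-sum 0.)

Bitwise XOR of the heap sizes:
  00010  (2)
  11000  (24)
  10010  (18)
  01000  (8)
  -----
  00000  (0)
The nim-sum is already 0, so every move leaves a nonzero nim-sum — there are no winning moves.

0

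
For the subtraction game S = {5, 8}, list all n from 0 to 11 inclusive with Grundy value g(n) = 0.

0, 1, 2, 3, 4

Build the Grundy sequence with g(k) = mex{g(k−s) : s ∈ {5, 8}, s ≤ k}:
k:     0  1  2  3  4  5  6  7  8  9 10 11
g(k):  0  0  0  0  0  1  1  1  1  1  2  2
The P-positions (g = 0) in 0..11 are 0, 1, 2, 3, 4.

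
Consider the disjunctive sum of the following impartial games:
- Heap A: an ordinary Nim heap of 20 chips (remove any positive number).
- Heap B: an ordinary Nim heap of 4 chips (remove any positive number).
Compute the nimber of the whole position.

16

Heap A is a plain Nim heap of size 20, so its Grundy value is 20.
Heap B is a plain Nim heap of size 4, so its Grundy value is 4.
The value of a disjunctive sum is the nim-sum of the parts.
Combined value = 20 ⊕ 4 = 16.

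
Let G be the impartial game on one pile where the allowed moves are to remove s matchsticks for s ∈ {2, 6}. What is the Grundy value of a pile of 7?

1

Grundy values for subtraction set {2, 6}:
k:     0  1  2  3  4  5  6  7
g(k):  0  0  1  1  0  0  1  1
So g(7) = 1.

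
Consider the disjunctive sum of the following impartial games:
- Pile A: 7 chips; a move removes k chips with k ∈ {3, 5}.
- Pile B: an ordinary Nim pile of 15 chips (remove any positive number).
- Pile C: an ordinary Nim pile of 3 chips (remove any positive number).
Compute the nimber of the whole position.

14

For pile A, compute g(0), g(1), … with moves {3, 5}:
g(0) = mex{} = 0
g(1) = mex{} = 0
g(2) = mex{} = 0
g(3) = mex{0} = 1
g(4) = mex{0} = 1
g(5) = mex{0} = 1
g(6) = mex{0,1} = 2
g(7) = mex{0,1} = 2
So g(7) = 2.
Pile B is a plain Nim pile of size 15, so its Grundy value is 15.
Pile C is a plain Nim pile of size 3, so its Grundy value is 3.
By the Sprague-Grundy theorem, the Grundy value of a sum of independent games is the XOR of the component values.
Combined value = 2 ⊕ 15 ⊕ 3 = 14.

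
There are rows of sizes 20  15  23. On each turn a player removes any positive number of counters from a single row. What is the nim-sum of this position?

Compute the nim-sum pairwise:
20 ⊕ 15 = 27
27 ⊕ 23 = 12

12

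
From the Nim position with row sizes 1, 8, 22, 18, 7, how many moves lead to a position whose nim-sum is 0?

1

Compute the nim-sum pairwise:
1 ⊕ 8 = 9
9 ⊕ 22 = 31
31 ⊕ 18 = 13
13 ⊕ 7 = 10
The overall nim-sum is X = 10. A row of size p has a winning move iff p XOR X < p (reduce it to p XOR X).
  1: 1 XOR 10 = 11 ≥ 1 — no move.
  8: 8 XOR 10 = 2 < 8 — winning move (to 2).
  22: 22 XOR 10 = 28 ≥ 22 — no move.
  18: 18 XOR 10 = 24 ≥ 18 — no move.
  7: 7 XOR 10 = 13 ≥ 7 — no move.
That gives 1 winning move.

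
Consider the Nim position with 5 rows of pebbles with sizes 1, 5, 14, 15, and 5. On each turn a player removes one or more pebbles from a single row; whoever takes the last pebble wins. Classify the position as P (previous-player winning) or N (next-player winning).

Compute the nim-sum pairwise:
1 XOR 5 = 4
4 XOR 14 = 10
10 XOR 15 = 5
5 XOR 5 = 0
The nim-sum is 0, so this is a P-position: the player to move is in a losing position under optimal play.

P-position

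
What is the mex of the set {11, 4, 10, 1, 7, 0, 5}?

The values 0, 1 are all present; 2 is the first non-negative integer missing from the set.

2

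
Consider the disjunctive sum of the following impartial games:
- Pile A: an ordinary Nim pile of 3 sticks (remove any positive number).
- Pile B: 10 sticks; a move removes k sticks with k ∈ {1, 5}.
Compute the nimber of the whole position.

3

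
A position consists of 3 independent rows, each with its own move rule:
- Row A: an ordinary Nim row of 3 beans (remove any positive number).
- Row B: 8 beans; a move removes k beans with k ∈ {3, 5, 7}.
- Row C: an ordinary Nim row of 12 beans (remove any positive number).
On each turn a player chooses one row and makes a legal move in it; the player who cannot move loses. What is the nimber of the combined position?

Row A is a plain Nim row of size 3, so its Grundy value is 3.
For row B, compute g(0), g(1), … with moves {3, 5, 7}:
g(0) = mex{} = 0
g(1) = mex{} = 0
g(2) = mex{} = 0
g(3) = mex{0} = 1
g(4) = mex{0} = 1
g(5) = mex{0} = 1
g(6) = mex{0,1} = 2
g(7) = mex{0,1} = 2
g(8) = mex{0,1} = 2
So g(8) = 2.
Row C is a plain Nim row of size 12, so its Grundy value is 12.
By the Sprague-Grundy theorem, the Grundy value of a sum of independent games is the XOR of the component values.
Combined value = 3 ⊕ 2 ⊕ 12 = 13.

13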